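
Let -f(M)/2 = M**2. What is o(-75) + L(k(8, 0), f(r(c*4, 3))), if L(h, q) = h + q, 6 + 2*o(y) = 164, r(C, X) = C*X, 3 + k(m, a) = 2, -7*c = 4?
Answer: -786/49 ≈ -16.041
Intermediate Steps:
c = -4/7 (c = -1/7*4 = -4/7 ≈ -0.57143)
k(m, a) = -1 (k(m, a) = -3 + 2 = -1)
o(y) = 79 (o(y) = -3 + (1/2)*164 = -3 + 82 = 79)
f(M) = -2*M**2
o(-75) + L(k(8, 0), f(r(c*4, 3))) = 79 + (-1 - 2*(-4/7*4*3)**2) = 79 + (-1 - 2*(-16/7*3)**2) = 79 + (-1 - 2*(-48/7)**2) = 79 + (-1 - 2*2304/49) = 79 + (-1 - 4608/49) = 79 - 4657/49 = -786/49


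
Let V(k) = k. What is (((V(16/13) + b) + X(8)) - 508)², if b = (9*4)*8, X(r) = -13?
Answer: 9078169/169 ≈ 53717.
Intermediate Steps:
b = 288 (b = 36*8 = 288)
(((V(16/13) + b) + X(8)) - 508)² = (((16/13 + 288) - 13) - 508)² = ((3760/13 - 13) - 508)² = (3591/13 - 508)² = (-3013/13)² = 9078169/169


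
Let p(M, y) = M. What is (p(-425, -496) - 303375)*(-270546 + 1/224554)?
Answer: 9228257126767700/112277 ≈ 8.2192e+10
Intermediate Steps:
(p(-425, -496) - 303375)*(-270546 + 1/224554) = (-425 - 303375)*(-270546 + 1/224554) = -303800*(-270546 + 1/224554) = -303800*(-60752186483/224554) = 9228257126767700/112277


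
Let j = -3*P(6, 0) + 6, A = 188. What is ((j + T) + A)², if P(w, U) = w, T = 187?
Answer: 131769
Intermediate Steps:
j = -12 (j = -3*6 + 6 = -18 + 6 = -12)
((j + T) + A)² = ((-12 + 187) + 188)² = (175 + 188)² = 363² = 131769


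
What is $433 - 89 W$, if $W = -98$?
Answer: $9155$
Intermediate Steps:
$433 - 89 W = 433 - -8722 = 433 + 8722 = 9155$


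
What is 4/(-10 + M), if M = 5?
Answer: -4/5 ≈ -0.80000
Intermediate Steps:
4/(-10 + M) = 4/(-10 + 5) = 4/(-5) = 4*(-1/5) = -4/5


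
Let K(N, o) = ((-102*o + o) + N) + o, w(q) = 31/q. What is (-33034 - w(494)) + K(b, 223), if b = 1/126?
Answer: -861053227/15561 ≈ -55334.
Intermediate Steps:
b = 1/126 ≈ 0.0079365
K(N, o) = N - 100*o (K(N, o) = (-101*o + N) + o = (N - 101*o) + o = N - 100*o)
(-33034 - w(494)) + K(b, 223) = (-33034 - 31/494) + (1/126 - 100*223) = (-33034 - 31/494) + (1/126 - 22300) = (-33034 - 1*31/494) - 2809799/126 = (-33034 - 31/494) - 2809799/126 = -16318827/494 - 2809799/126 = -861053227/15561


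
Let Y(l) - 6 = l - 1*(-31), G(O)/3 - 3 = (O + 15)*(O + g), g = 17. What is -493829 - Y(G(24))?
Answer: -498672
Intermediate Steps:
G(O) = 9 + 3*(15 + O)*(17 + O) (G(O) = 9 + 3*((O + 15)*(O + 17)) = 9 + 3*((15 + O)*(17 + O)) = 9 + 3*(15 + O)*(17 + O))
Y(l) = 37 + l (Y(l) = 6 + (l - 1*(-31)) = 6 + (l + 31) = 6 + (31 + l) = 37 + l)
-493829 - Y(G(24)) = -493829 - (37 + (774 + 3*24**2 + 96*24)) = -493829 - (37 + (774 + 3*576 + 2304)) = -493829 - (37 + (774 + 1728 + 2304)) = -493829 - (37 + 4806) = -493829 - 1*4843 = -493829 - 4843 = -498672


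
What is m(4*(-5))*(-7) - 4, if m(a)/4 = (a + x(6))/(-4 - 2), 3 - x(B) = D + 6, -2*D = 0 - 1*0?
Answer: -334/3 ≈ -111.33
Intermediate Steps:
D = 0 (D = -(0 - 1*0)/2 = -(0 + 0)/2 = -½*0 = 0)
x(B) = -3 (x(B) = 3 - (0 + 6) = 3 - 1*6 = 3 - 6 = -3)
m(a) = 2 - 2*a/3 (m(a) = 4*((a - 3)/(-4 - 2)) = 4*((-3 + a)/(-6)) = 4*((-3 + a)*(-⅙)) = 4*(½ - a/6) = 2 - 2*a/3)
m(4*(-5))*(-7) - 4 = (2 - 8*(-5)/3)*(-7) - 4 = (2 - ⅔*(-20))*(-7) - 4 = (2 + 40/3)*(-7) - 4 = (46/3)*(-7) - 4 = -322/3 - 4 = -334/3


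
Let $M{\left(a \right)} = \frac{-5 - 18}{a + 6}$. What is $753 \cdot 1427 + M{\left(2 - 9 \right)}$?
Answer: $1074554$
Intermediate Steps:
$M{\left(a \right)} = - \frac{23}{6 + a}$
$753 \cdot 1427 + M{\left(2 - 9 \right)} = 753 \cdot 1427 - \frac{23}{6 + \left(2 - 9\right)} = 1074531 - \frac{23}{6 - 7} = 1074531 - \frac{23}{-1} = 1074531 - -23 = 1074531 + 23 = 1074554$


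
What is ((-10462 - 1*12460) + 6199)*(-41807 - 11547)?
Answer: 892238942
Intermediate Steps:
((-10462 - 1*12460) + 6199)*(-41807 - 11547) = ((-10462 - 12460) + 6199)*(-53354) = (-22922 + 6199)*(-53354) = -16723*(-53354) = 892238942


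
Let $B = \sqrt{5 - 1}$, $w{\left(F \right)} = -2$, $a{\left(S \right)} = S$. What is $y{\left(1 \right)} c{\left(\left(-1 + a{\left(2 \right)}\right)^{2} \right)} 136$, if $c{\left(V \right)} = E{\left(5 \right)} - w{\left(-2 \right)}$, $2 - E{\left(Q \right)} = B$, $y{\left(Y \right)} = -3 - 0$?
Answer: $-816$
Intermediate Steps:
$y{\left(Y \right)} = -3$ ($y{\left(Y \right)} = -3 + 0 = -3$)
$B = 2$ ($B = \sqrt{4} = 2$)
$E{\left(Q \right)} = 0$ ($E{\left(Q \right)} = 2 - 2 = 0$)
$c{\left(V \right)} = 2$ ($c{\left(V \right)} = 0 - -2 = 0 + 2 = 2$)
$y{\left(1 \right)} c{\left(\left(-1 + a{\left(2 \right)}\right)^{2} \right)} 136 = \left(-3\right) 2 \cdot 136 = \left(-6\right) 136 = -816$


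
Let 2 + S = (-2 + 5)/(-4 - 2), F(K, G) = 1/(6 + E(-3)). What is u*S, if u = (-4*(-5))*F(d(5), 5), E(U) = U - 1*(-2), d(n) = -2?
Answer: -10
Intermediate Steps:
E(U) = 2 + U (E(U) = U + 2 = 2 + U)
F(K, G) = 1/5 (F(K, G) = 1/(6 + (2 - 3)) = 1/(6 - 1) = 1/5)
u = 4 (u = -4*(-5)*(1/5) = 20*(1/5) = 4)
S = -5/2 (S = -2 + (-2 + 5)/(-4 - 2) = -2 + 3/(-6) = -2 + 3*(-1/6) = -2 - 1/2 = -5/2 ≈ -2.5000)
u*S = 4*(-5/2) = -10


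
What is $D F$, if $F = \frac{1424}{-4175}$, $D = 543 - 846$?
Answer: $\frac{431472}{4175} \approx 103.35$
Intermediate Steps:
$D = -303$ ($D = 543 - 846 = -303$)
$F = - \frac{1424}{4175}$ ($F = 1424 \left(- \frac{1}{4175}\right) = - \frac{1424}{4175} \approx -0.34108$)
$D F = \left(-303\right) \left(- \frac{1424}{4175}\right) = \frac{431472}{4175}$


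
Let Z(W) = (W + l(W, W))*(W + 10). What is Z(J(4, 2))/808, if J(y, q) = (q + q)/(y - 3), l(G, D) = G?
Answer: 14/101 ≈ 0.13861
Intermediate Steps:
J(y, q) = 2*q/(-3 + y) (J(y, q) = (2*q)/(-3 + y) = 2*q/(-3 + y))
Z(W) = 2*W*(10 + W) (Z(W) = (W + W)*(W + 10) = (2*W)*(10 + W) = 2*W*(10 + W))
Z(J(4, 2))/808 = (2*(2*2/(-3 + 4))*(10 + 2*2/(-3 + 4)))/808 = (2*(2*2/1)*(10 + 2*2/1))*(1/808) = (2*(2*2*1)*(10 + 2*2*1))*(1/808) = (2*4*(10 + 4))*(1/808) = (2*4*14)*(1/808) = 112*(1/808) = 14/101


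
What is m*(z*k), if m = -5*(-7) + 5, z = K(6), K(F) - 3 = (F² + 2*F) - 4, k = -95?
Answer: -178600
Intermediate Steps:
K(F) = -1 + F² + 2*F (K(F) = 3 + ((F² + 2*F) - 4) = 3 + (-4 + F² + 2*F) = -1 + F² + 2*F)
z = 47 (z = -1 + 6² + 2*6 = -1 + 36 + 12 = 47)
m = 40 (m = 35 + 5 = 40)
m*(z*k) = 40*(47*(-95)) = 40*(-4465) = -178600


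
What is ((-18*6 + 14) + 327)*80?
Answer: 18640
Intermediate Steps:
((-18*6 + 14) + 327)*80 = ((-108 + 14) + 327)*80 = (-94 + 327)*80 = 233*80 = 18640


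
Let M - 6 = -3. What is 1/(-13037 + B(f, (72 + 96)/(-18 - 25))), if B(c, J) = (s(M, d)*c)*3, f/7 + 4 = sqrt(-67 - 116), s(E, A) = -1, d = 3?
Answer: I/(-12953*I + 21*sqrt(183)) ≈ -7.7165e-5 + 1.6924e-6*I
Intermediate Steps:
M = 3 (M = 6 - 3 = 3)
f = -28 + 7*I*sqrt(183) (f = -28 + 7*sqrt(-67 - 116) = -28 + 7*sqrt(-183) = -28 + 7*(I*sqrt(183)) = -28 + 7*I*sqrt(183) ≈ -28.0 + 94.694*I)
B(c, J) = -3*c (B(c, J) = -c*3 = -3*c)
1/(-13037 + B(f, (72 + 96)/(-18 - 25))) = 1/(-13037 - 3*(-28 + 7*I*sqrt(183))) = 1/(-13037 + (84 - 21*I*sqrt(183))) = 1/(-12953 - 21*I*sqrt(183))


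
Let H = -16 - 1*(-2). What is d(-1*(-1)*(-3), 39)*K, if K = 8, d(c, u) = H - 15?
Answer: -232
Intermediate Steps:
H = -14 (H = -16 + 2 = -14)
d(c, u) = -29 (d(c, u) = -14 - 15 = -29)
d(-1*(-1)*(-3), 39)*K = -29*8 = -232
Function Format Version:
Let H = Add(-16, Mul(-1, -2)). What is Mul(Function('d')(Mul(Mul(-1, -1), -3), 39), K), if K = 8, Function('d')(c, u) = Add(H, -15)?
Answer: -232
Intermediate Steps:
H = -14 (H = Add(-16, 2) = -14)
Function('d')(c, u) = -29 (Function('d')(c, u) = Add(-14, -15) = -29)
Mul(Function('d')(Mul(Mul(-1, -1), -3), 39), K) = Mul(-29, 8) = -232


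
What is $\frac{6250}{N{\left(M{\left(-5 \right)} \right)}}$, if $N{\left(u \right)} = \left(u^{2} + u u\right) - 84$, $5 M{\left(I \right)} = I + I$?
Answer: $- \frac{3125}{38} \approx -82.237$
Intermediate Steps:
$M{\left(I \right)} = \frac{2 I}{5}$ ($M{\left(I \right)} = \frac{I + I}{5} = \frac{2 I}{5}$)
$N{\left(u \right)} = -84 + 2 u^{2}$ ($N{\left(u \right)} = \left(u^{2} + u^{2}\right) - 84 = 2 u^{2} - 84 = -84 + 2 u^{2}$)
$\frac{6250}{N{\left(M{\left(-5 \right)} \right)}} = \frac{6250}{-84 + 2 \left(\frac{2}{5} \left(-5\right)\right)^{2}} = \frac{6250}{-84 + 2 \left(-2\right)^{2}} = \frac{6250}{-84 + 2 \cdot 4} = \frac{6250}{-84 + 8} = \frac{6250}{-76} = 6250 \left(- \frac{1}{76}\right) = - \frac{3125}{38}$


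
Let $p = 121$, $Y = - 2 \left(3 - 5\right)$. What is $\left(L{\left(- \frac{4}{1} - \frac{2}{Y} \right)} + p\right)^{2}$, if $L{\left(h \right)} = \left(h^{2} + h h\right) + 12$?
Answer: $\frac{120409}{4} \approx 30102.0$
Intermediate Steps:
$Y = 4$ ($Y = \left(-2\right) \left(-2\right) = 4$)
$L{\left(h \right)} = 12 + 2 h^{2}$ ($L{\left(h \right)} = \left(h^{2} + h^{2}\right) + 12 = 2 h^{2} + 12 = 12 + 2 h^{2}$)
$\left(L{\left(- \frac{4}{1} - \frac{2}{Y} \right)} + p\right)^{2} = \left(\left(12 + 2 \left(- \frac{4}{1} - \frac{2}{4}\right)^{2}\right) + 121\right)^{2} = \left(\left(12 + 2 \left(\left(-4\right) 1 - \frac{1}{2}\right)^{2}\right) + 121\right)^{2} = \left(\left(12 + 2 \left(-4 - \frac{1}{2}\right)^{2}\right) + 121\right)^{2} = \left(\left(12 + 2 \left(- \frac{9}{2}\right)^{2}\right) + 121\right)^{2} = \left(\left(12 + 2 \cdot \frac{81}{4}\right) + 121\right)^{2} = \left(\left(12 + \frac{81}{2}\right) + 121\right)^{2} = \left(\frac{105}{2} + 121\right)^{2} = \left(\frac{347}{2}\right)^{2} = \frac{120409}{4}$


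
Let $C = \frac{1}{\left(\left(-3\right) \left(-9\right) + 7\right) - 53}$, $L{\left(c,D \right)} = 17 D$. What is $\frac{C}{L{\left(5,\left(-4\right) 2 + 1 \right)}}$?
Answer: $\frac{1}{2261} \approx 0.00044228$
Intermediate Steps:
$C = - \frac{1}{19}$ ($C = \frac{1}{\left(27 + 7\right) - 53} = \frac{1}{34 - 53} = \frac{1}{-19} = - \frac{1}{19} \approx -0.052632$)
$\frac{C}{L{\left(5,\left(-4\right) 2 + 1 \right)}} = - \frac{1}{19 \cdot 17 \left(\left(-4\right) 2 + 1\right)} = - \frac{1}{19 \cdot 17 \left(-8 + 1\right)} = - \frac{1}{19 \cdot 17 \left(-7\right)} = - \frac{1}{19 \left(-119\right)} = \left(- \frac{1}{19}\right) \left(- \frac{1}{119}\right) = \frac{1}{2261}$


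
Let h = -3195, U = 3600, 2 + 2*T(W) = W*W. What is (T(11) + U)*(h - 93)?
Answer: -12032436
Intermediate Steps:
T(W) = -1 + W²/2 (T(W) = -1 + (W*W)/2 = -1 + W²/2)
(T(11) + U)*(h - 93) = ((-1 + (½)*11²) + 3600)*(-3195 - 93) = ((-1 + (½)*121) + 3600)*(-3288) = ((-1 + 121/2) + 3600)*(-3288) = (119/2 + 3600)*(-3288) = (7319/2)*(-3288) = -12032436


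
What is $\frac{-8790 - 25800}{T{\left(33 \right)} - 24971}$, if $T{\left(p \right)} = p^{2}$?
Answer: $\frac{17295}{11941} \approx 1.4484$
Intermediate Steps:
$\frac{-8790 - 25800}{T{\left(33 \right)} - 24971} = \frac{-8790 - 25800}{33^{2} - 24971} = - \frac{34590}{1089 - 24971} = - \frac{34590}{-23882} = \left(-34590\right) \left(- \frac{1}{23882}\right) = \frac{17295}{11941}$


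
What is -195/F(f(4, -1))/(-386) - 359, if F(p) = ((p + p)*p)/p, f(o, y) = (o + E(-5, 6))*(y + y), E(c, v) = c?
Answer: -554101/1544 ≈ -358.87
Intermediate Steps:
f(o, y) = 2*y*(-5 + o) (f(o, y) = (o - 5)*(y + y) = (-5 + o)*(2*y) = 2*y*(-5 + o))
F(p) = 2*p (F(p) = ((2*p)*p)/p = (2*p²)/p = 2*p)
-195/F(f(4, -1))/(-386) - 359 = -195*(-1/(4*(-5 + 4)))/(-386) - 359 = -195/(2*(2*(-1)*(-1)))*(-1/386) - 359 = -195/(2*2)*(-1/386) - 359 = -195/4*(-1/386) - 359 = 195/1544 - 359 = -554101/1544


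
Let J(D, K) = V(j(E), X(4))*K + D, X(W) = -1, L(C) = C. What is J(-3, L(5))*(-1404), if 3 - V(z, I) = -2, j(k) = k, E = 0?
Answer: -30888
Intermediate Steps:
V(z, I) = 5 (V(z, I) = 3 - 1*(-2) = 3 + 2 = 5)
J(D, K) = D + 5*K (J(D, K) = 5*K + D = D + 5*K)
J(-3, L(5))*(-1404) = (-3 + 5*5)*(-1404) = (-3 + 25)*(-1404) = 22*(-1404) = -30888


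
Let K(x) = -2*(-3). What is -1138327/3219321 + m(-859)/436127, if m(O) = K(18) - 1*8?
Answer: -496461578171/1404032809767 ≈ -0.35360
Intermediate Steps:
K(x) = 6
m(O) = -2 (m(O) = 6 - 1*8 = 6 - 8 = -2)
-1138327/3219321 + m(-859)/436127 = -1138327/3219321 - 2/436127 = -496461578171/1404032809767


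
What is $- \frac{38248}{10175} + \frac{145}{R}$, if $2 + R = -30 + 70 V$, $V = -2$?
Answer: $- \frac{8054031}{1750100} \approx -4.602$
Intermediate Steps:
$R = -172$ ($R = -2 + \left(-30 + 70 \left(-2\right)\right) = -2 - 170 = -172$)
$- \frac{38248}{10175} + \frac{145}{R} = - \frac{38248}{10175} + \frac{145}{-172} = \left(-38248\right) \frac{1}{10175} + 145 \left(- \frac{1}{172}\right) = - \frac{38248}{10175} - \frac{145}{172} = - \frac{8054031}{1750100}$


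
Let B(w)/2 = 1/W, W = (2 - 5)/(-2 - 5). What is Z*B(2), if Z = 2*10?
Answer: 280/3 ≈ 93.333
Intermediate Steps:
Z = 20
W = 3/7 (W = -3/(-7) = -3*(-1/7) = 3/7 ≈ 0.42857)
B(w) = 14/3 (B(w) = 2/(3/7) = 2*(7/3) = 14/3)
Z*B(2) = 20*(14/3) = 280/3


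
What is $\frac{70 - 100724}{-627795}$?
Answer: $\frac{100654}{627795} \approx 0.16033$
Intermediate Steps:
$\frac{70 - 100724}{-627795} = \left(70 - 100724\right) \left(- \frac{1}{627795}\right) = \left(-100654\right) \left(- \frac{1}{627795}\right) = \frac{100654}{627795}$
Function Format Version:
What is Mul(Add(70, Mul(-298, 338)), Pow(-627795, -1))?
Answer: Rational(100654, 627795) ≈ 0.16033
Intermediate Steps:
Mul(Add(70, Mul(-298, 338)), Pow(-627795, -1)) = Mul(Add(70, -100724), Rational(-1, 627795)) = Mul(-100654, Rational(-1, 627795)) = Rational(100654, 627795)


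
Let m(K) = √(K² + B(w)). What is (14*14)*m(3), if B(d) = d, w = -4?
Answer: 196*√5 ≈ 438.27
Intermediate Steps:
m(K) = √(-4 + K²) (m(K) = √(K² - 4) = √(-4 + K²))
(14*14)*m(3) = (14*14)*√(-4 + 3²) = 196*√(-4 + 9) = 196*√5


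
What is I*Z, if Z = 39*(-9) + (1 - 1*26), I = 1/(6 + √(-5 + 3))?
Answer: -1128/19 + 188*I*√2/19 ≈ -59.368 + 13.993*I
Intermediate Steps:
I = 1/(6 + I*√2) (I = 1/(6 + √(-2)) = 1/(6 + I*√2) ≈ 0.15789 - 0.037216*I)
Z = -376 (Z = -351 + (1 - 26) = -351 - 25 = -376)
I*Z = (3/19 - I*√2/38)*(-376) = -1128/19 + 188*I*√2/19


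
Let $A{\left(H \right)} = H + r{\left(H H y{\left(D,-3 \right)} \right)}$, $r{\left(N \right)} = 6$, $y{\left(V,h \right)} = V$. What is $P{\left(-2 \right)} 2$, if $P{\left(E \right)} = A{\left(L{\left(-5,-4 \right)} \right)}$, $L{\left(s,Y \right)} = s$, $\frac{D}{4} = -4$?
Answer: $2$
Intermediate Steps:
$D = -16$ ($D = 4 \left(-4\right) = -16$)
$A{\left(H \right)} = 6 + H$ ($A{\left(H \right)} = H + 6 = 6 + H$)
$P{\left(E \right)} = 1$ ($P{\left(E \right)} = 6 - 5 = 1$)
$P{\left(-2 \right)} 2 = 1 \cdot 2 = 2$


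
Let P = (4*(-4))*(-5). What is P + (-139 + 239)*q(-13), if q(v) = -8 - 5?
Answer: -1220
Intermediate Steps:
q(v) = -13
P = 80 (P = -16*(-5) = 80)
P + (-139 + 239)*q(-13) = 80 + (-139 + 239)*(-13) = 80 + 100*(-13) = 80 - 1300 = -1220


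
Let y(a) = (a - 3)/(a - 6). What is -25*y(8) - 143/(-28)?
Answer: -1607/28 ≈ -57.393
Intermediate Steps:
y(a) = (-3 + a)/(-6 + a)
-25*y(8) - 143/(-28) = -25*(-3 + 8)/(-6 + 8) - 143/(-28) = -25*5/2 - 143*(-1/28) = -25*5/2 + 143/28 = -125/2 + 143/28 = -1607/28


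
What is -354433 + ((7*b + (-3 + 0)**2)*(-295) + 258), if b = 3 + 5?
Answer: -373350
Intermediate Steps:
b = 8
-354433 + ((7*b + (-3 + 0)**2)*(-295) + 258) = -354433 + ((7*8 + (-3 + 0)**2)*(-295) + 258) = -354433 + ((56 + (-3)**2)*(-295) + 258) = -354433 + ((56 + 9)*(-295) + 258) = -354433 + (65*(-295) + 258) = -354433 + (-19175 + 258) = -354433 - 18917 = -373350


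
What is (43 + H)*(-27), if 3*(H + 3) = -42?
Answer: -702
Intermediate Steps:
H = -17 (H = -3 + (⅓)*(-42) = -3 - 14 = -17)
(43 + H)*(-27) = (43 - 17)*(-27) = 26*(-27) = -702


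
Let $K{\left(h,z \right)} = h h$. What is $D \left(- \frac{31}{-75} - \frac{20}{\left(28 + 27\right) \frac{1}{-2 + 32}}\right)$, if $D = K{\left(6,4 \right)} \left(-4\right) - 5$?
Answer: $\frac{1290191}{825} \approx 1563.9$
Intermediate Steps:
$K{\left(h,z \right)} = h^{2}$
$D = -149$ ($D = 6^{2} \left(-4\right) - 5 = 36 \left(-4\right) - 5 = -144 - 5 = -149$)
$D \left(- \frac{31}{-75} - \frac{20}{\left(28 + 27\right) \frac{1}{-2 + 32}}\right) = - 149 \left(- \frac{31}{-75} - \frac{20}{\left(28 + 27\right) \frac{1}{-2 + 32}}\right) = - 149 \left(\left(-31\right) \left(- \frac{1}{75}\right) - \frac{20}{55 \cdot \frac{1}{30}}\right) = - 149 \left(\frac{31}{75} - \frac{20}{55 \cdot \frac{1}{30}}\right) = - 149 \left(\frac{31}{75} - \frac{20}{\frac{11}{6}}\right) = - 149 \left(\frac{31}{75} - \frac{120}{11}\right) = \left(-149\right) \left(- \frac{8659}{825}\right) = \frac{1290191}{825}$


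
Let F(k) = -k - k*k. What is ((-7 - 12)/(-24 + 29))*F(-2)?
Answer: 38/5 ≈ 7.6000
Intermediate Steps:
F(k) = -k - k**2
((-7 - 12)/(-24 + 29))*F(-2) = ((-7 - 12)/(-24 + 29))*(-1*(-2)*(1 - 2)) = (-19/5)*(-1*(-2)*(-1)) = -19*1/5*(-2) = -19/5*(-2) = 38/5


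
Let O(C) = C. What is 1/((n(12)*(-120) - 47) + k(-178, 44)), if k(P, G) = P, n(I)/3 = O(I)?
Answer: -1/4545 ≈ -0.00022002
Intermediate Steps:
n(I) = 3*I
1/((n(12)*(-120) - 47) + k(-178, 44)) = 1/(((3*12)*(-120) - 47) - 178) = 1/((36*(-120) - 47) - 178) = 1/((-4320 - 47) - 178) = 1/(-4367 - 178) = 1/(-4545) = -1/4545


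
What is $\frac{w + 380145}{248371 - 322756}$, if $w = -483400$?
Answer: $\frac{20651}{14877} \approx 1.3881$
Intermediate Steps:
$\frac{w + 380145}{248371 - 322756} = \frac{-483400 + 380145}{248371 - 322756} = - \frac{103255}{-74385} = \left(-103255\right) \left(- \frac{1}{74385}\right) = \frac{20651}{14877}$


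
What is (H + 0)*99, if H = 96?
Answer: 9504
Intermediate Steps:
(H + 0)*99 = (96 + 0)*99 = 96*99 = 9504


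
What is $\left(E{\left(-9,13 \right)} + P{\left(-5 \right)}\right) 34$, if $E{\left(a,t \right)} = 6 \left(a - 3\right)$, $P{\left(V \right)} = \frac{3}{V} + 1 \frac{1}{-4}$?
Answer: $- \frac{24769}{10} \approx -2476.9$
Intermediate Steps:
$P{\left(V \right)} = - \frac{1}{4} + \frac{3}{V}$ ($P{\left(V \right)} = \frac{3}{V} + 1 \left(- \frac{1}{4}\right) = \frac{3}{V} - \frac{1}{4} = - \frac{1}{4} + \frac{3}{V}$)
$E{\left(a,t \right)} = -18 + 6 a$ ($E{\left(a,t \right)} = 6 \left(-3 + a\right) = -18 + 6 a$)
$\left(E{\left(-9,13 \right)} + P{\left(-5 \right)}\right) 34 = \left(\left(-18 + 6 \left(-9\right)\right) + \frac{12 - -5}{4 \left(-5\right)}\right) 34 = \left(\left(-18 - 54\right) + \frac{1}{4} \left(- \frac{1}{5}\right) \left(12 + 5\right)\right) 34 = \left(-72 + \frac{1}{4} \left(- \frac{1}{5}\right) 17\right) 34 = \left(-72 - \frac{17}{20}\right) 34 = \left(- \frac{1457}{20}\right) 34 = - \frac{24769}{10}$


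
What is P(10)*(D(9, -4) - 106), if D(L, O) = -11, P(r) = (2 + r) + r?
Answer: -2574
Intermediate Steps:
P(r) = 2 + 2*r
P(10)*(D(9, -4) - 106) = (2 + 2*10)*(-11 - 106) = (2 + 20)*(-117) = 22*(-117) = -2574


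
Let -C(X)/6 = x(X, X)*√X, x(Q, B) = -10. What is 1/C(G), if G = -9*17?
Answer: -I*√17/3060 ≈ -0.0013474*I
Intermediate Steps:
G = -153
C(X) = 60*√X (C(X) = -(-60)*√X = 60*√X)
1/C(G) = 1/(60*√(-153)) = 1/(60*(3*I*√17)) = 1/(180*I*√17) = -I*√17/3060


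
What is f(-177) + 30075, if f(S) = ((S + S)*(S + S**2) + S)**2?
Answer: 121616453190300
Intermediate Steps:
f(S) = (S + 2*S*(S + S**2))**2 (f(S) = ((2*S)*(S + S**2) + S)**2 = (2*S*(S + S**2) + S)**2 = (S + 2*S*(S + S**2))**2)
f(-177) + 30075 = (-177)**2*(1 + 2*(-177) + 2*(-177)**2)**2 + 30075 = 31329*(1 - 354 + 2*31329)**2 + 30075 = 31329*(1 - 354 + 62658)**2 + 30075 = 31329*62305**2 + 30075 = 31329*3881913025 + 30075 = 121616453160225 + 30075 = 121616453190300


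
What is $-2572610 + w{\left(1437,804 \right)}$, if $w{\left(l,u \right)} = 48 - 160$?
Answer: $-2572722$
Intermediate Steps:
$w{\left(l,u \right)} = -112$
$-2572610 + w{\left(1437,804 \right)} = -2572610 - 112 = -2572722$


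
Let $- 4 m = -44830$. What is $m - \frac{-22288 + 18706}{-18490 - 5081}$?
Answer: $\frac{58704089}{5238} \approx 11207.0$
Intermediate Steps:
$m = \frac{22415}{2}$ ($m = \left(- \frac{1}{4}\right) \left(-44830\right) = \frac{22415}{2} \approx 11208.0$)
$m - \frac{-22288 + 18706}{-18490 - 5081} = \frac{22415}{2} - \frac{-22288 + 18706}{-18490 - 5081} = \frac{22415}{2} - - \frac{3582}{-23571} = \frac{22415}{2} - \left(-3582\right) \left(- \frac{1}{23571}\right) = \frac{22415}{2} - \frac{398}{2619} = \frac{58704089}{5238}$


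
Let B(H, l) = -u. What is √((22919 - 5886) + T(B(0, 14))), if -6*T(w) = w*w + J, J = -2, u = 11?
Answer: √612474/6 ≈ 130.43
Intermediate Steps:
B(H, l) = -11 (B(H, l) = -1*11 = -11)
T(w) = ⅓ - w²/6 (T(w) = -(w*w - 2)/6 = -(w² - 2)/6 = -(-2 + w²)/6 = ⅓ - w²/6)
√((22919 - 5886) + T(B(0, 14))) = √((22919 - 5886) + (⅓ - ⅙*(-11)²)) = √(17033 + (⅓ - ⅙*121)) = √(17033 + (⅓ - 121/6)) = √(17033 - 119/6) = √(102079/6) = √612474/6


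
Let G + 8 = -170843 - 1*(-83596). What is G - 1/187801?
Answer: -16386576256/187801 ≈ -87255.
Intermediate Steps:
G = -87255 (G = -8 + (-170843 - 1*(-83596)) = -8 + (-170843 + 83596) = -8 - 87247 = -87255)
G - 1/187801 = -87255 - 1/187801 = -16386576256/187801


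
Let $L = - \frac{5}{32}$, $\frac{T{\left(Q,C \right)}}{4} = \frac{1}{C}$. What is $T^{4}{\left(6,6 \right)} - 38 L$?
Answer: $\frac{7951}{1296} \approx 6.135$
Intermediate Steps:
$T{\left(Q,C \right)} = \frac{4}{C}$
$L = - \frac{5}{32}$ ($L = \left(-5\right) \frac{1}{32} = - \frac{5}{32} \approx -0.15625$)
$T^{4}{\left(6,6 \right)} - 38 L = \left(\frac{4}{6}\right)^{4} - - \frac{95}{16} = \left(4 \cdot \frac{1}{6}\right)^{4} + \frac{95}{16} = \left(\frac{2}{3}\right)^{4} + \frac{95}{16} = \frac{16}{81} + \frac{95}{16} = \frac{7951}{1296}$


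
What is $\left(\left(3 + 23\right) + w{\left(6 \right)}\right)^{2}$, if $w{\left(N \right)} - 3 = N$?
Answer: $1225$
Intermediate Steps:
$w{\left(N \right)} = 3 + N$
$\left(\left(3 + 23\right) + w{\left(6 \right)}\right)^{2} = \left(\left(3 + 23\right) + \left(3 + 6\right)\right)^{2} = \left(26 + 9\right)^{2} = 35^{2} = 1225$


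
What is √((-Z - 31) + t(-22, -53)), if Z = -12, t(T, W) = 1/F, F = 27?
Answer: 16*I*√6/9 ≈ 4.3546*I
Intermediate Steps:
t(T, W) = 1/27
√((-Z - 31) + t(-22, -53)) = √((-1*(-12) - 31) + 1/27) = √((12 - 31) + 1/27) = √(-19 + 1/27) = √(-512/27) = 16*I*√6/9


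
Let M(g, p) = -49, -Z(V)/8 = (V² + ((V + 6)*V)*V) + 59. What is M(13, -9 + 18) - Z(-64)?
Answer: -1867353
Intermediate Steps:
Z(V) = -472 - 8*V² - 8*V²*(6 + V) (Z(V) = -8*((V² + ((V + 6)*V)*V) + 59) = -8*((V² + ((6 + V)*V)*V) + 59) = -8*((V² + (V*(6 + V))*V) + 59) = -8*((V² + V²*(6 + V)) + 59) = -8*(59 + V² + V²*(6 + V)) = -472 - 8*V² - 8*V²*(6 + V))
M(13, -9 + 18) - Z(-64) = -49 - (-472 - 56*(-64)² - 8*(-64)³) = -49 - (-472 - 56*4096 - 8*(-262144)) = -49 - (-472 - 229376 + 2097152) = -49 - 1*1867304 = -49 - 1867304 = -1867353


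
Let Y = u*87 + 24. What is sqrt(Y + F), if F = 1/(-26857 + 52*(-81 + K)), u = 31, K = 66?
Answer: 2*sqrt(519577506953)/27637 ≈ 52.163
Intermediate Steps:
Y = 2721 (Y = 31*87 + 24 = 2697 + 24 = 2721)
F = -1/27637 (F = 1/(-26857 + 52*(-81 + 66)) = 1/(-26857 + 52*(-15)) = 1/(-26857 - 780) = 1/(-27637) = -1/27637 ≈ -3.6183e-5)
sqrt(Y + F) = sqrt(2721 - 1/27637) = sqrt(75200276/27637) = 2*sqrt(519577506953)/27637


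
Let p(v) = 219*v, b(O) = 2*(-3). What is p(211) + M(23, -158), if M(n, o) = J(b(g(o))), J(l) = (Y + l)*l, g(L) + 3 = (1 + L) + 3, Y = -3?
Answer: 46263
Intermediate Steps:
g(L) = 1 + L (g(L) = -3 + ((1 + L) + 3) = -3 + (4 + L) = 1 + L)
b(O) = -6
J(l) = l*(-3 + l) (J(l) = (-3 + l)*l = l*(-3 + l))
M(n, o) = 54 (M(n, o) = -6*(-3 - 6) = -6*(-9) = 54)
p(211) + M(23, -158) = 219*211 + 54 = 46209 + 54 = 46263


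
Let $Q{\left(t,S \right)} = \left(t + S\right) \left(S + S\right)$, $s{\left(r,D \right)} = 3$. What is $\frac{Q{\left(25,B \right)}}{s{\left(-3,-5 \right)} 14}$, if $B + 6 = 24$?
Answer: $\frac{258}{7} \approx 36.857$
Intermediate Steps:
$B = 18$ ($B = -6 + 24 = 18$)
$Q{\left(t,S \right)} = 2 S \left(S + t\right)$ ($Q{\left(t,S \right)} = \left(S + t\right) 2 S = 2 S \left(S + t\right)$)
$\frac{Q{\left(25,B \right)}}{s{\left(-3,-5 \right)} 14} = \frac{2 \cdot 18 \left(18 + 25\right)}{3 \cdot 14} = \frac{2 \cdot 18 \cdot 43}{42} = 1548 \cdot \frac{1}{42} = \frac{258}{7}$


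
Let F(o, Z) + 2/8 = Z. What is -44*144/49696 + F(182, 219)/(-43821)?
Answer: -36065107/272216052 ≈ -0.13249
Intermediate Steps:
F(o, Z) = -¼ + Z
-44*144/49696 + F(182, 219)/(-43821) = -44*144/49696 + (-¼ + 219)/(-43821) = -6336*1/49696 + (875/4)*(-1/43821) = -198/1553 - 875/175284 = -36065107/272216052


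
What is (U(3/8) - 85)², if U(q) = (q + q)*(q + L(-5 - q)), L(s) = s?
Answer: 126025/16 ≈ 7876.6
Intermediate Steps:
U(q) = -10*q (U(q) = (q + q)*(q + (-5 - q)) = (2*q)*(-5) = -10*q)
(U(3/8) - 85)² = (-30/8 - 85)² = (-10*3/8 - 85)² = (-15/4 - 85)² = (-355/4)² = 126025/16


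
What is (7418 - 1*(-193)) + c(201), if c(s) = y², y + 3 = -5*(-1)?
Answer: 7615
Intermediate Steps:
y = 2 (y = -3 - 5*(-1) = -3 + 5 = 2)
c(s) = 4 (c(s) = 2² = 4)
(7418 - 1*(-193)) + c(201) = (7418 - 1*(-193)) + 4 = (7418 + 193) + 4 = 7611 + 4 = 7615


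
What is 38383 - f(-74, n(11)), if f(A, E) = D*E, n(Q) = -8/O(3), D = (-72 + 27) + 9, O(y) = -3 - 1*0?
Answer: 38479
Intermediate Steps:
O(y) = -3 (O(y) = -3 + 0 = -3)
D = -36 (D = -45 + 9 = -36)
n(Q) = 8/3 (n(Q) = -8/(-3) = -8*(-1/3) = 8/3)
f(A, E) = -36*E
38383 - f(-74, n(11)) = 38383 - (-36)*8/3 = 38383 - 1*(-96) = 38383 + 96 = 38479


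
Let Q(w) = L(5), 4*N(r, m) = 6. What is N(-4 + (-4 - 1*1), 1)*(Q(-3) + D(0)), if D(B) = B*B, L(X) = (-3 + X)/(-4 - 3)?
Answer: -3/7 ≈ -0.42857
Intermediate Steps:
N(r, m) = 3/2 (N(r, m) = (¼)*6 = 3/2)
L(X) = 3/7 - X/7 (L(X) = (-3 + X)/(-7) = (-3 + X)*(-⅐) = 3/7 - X/7)
Q(w) = -2/7 (Q(w) = 3/7 - ⅐*5 = 3/7 - 5/7 = -2/7)
D(B) = B²
N(-4 + (-4 - 1*1), 1)*(Q(-3) + D(0)) = 3*(-2/7 + 0²)/2 = 3*(-2/7 + 0)/2 = (3/2)*(-2/7) = -3/7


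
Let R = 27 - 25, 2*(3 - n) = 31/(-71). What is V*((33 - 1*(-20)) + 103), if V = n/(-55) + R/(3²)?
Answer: 299182/11715 ≈ 25.538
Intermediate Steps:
n = 457/142 (n = 3 - 31/(2*(-71)) = 3 - 31*(-1)/(2*71) = 3 - ½*(-31/71) = 3 + 31/142 = 457/142 ≈ 3.2183)
R = 2
V = 11507/70290 (V = (457/142)/(-55) + 2/(3²) = (457/142)*(-1/55) + 2/9 = -457/7810 + 2*(⅑) = -457/7810 + 2/9 = 11507/70290 ≈ 0.16371)
V*((33 - 1*(-20)) + 103) = 11507*((33 - 1*(-20)) + 103)/70290 = 11507*((33 + 20) + 103)/70290 = 11507*(53 + 103)/70290 = (11507/70290)*156 = 299182/11715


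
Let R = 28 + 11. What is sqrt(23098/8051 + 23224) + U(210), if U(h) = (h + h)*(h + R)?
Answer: 104580 + sqrt(1505533151622)/8051 ≈ 1.0473e+5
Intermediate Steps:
R = 39
U(h) = 2*h*(39 + h) (U(h) = (h + h)*(h + 39) = (2*h)*(39 + h) = 2*h*(39 + h))
sqrt(23098/8051 + 23224) + U(210) = sqrt(23098/8051 + 23224) + 2*210*(39 + 210) = sqrt(23098*(1/8051) + 23224) + 2*210*249 = sqrt(23098/8051 + 23224) + 104580 = sqrt(186999522/8051) + 104580 = sqrt(1505533151622)/8051 + 104580 = 104580 + sqrt(1505533151622)/8051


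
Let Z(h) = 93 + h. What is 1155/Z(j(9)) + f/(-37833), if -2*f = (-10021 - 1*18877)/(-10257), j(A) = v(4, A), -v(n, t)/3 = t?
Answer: 13581886733/776106162 ≈ 17.500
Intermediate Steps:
v(n, t) = -3*t
j(A) = -3*A
f = -14449/10257 (f = -(-10021 - 1*18877)/(2*(-10257)) = -(-10021 - 18877)*(-1)/(2*10257) = -(-14449)*(-1)/10257 = -1/2*28898/10257 = -14449/10257 ≈ -1.4087)
1155/Z(j(9)) + f/(-37833) = 1155/(93 - 3*9) - 14449/10257/(-37833) = 1155/(93 - 27) - 14449/10257*(-1/37833) = 1155/66 + 14449/388053081 = 1155*(1/66) + 14449/388053081 = 35/2 + 14449/388053081 = 13581886733/776106162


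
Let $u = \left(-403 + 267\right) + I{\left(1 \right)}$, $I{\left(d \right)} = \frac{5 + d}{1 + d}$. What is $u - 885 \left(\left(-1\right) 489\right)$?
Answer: $432632$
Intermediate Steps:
$I{\left(d \right)} = \frac{5 + d}{1 + d}$
$u = -133$ ($u = \left(-403 + 267\right) + \frac{5 + 1}{1 + 1} = -136 + \frac{1}{2} \cdot 6 = -136 + 3 = -133$)
$u - 885 \left(\left(-1\right) 489\right) = -133 - 885 \left(\left(-1\right) 489\right) = -133 - -432765 = -133 + 432765 = 432632$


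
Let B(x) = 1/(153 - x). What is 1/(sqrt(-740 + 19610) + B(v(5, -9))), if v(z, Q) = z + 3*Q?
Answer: -175/577893749 + 30625*sqrt(18870)/577893749 ≈ 0.0072794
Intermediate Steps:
1/(sqrt(-740 + 19610) + B(v(5, -9))) = 1/(sqrt(-740 + 19610) - 1/(-153 + (5 + 3*(-9)))) = 1/(sqrt(18870) - 1/(-153 + (5 - 27))) = 1/(sqrt(18870) - 1/(-153 - 22)) = 1/(sqrt(18870) - 1/(-175)) = 1/(sqrt(18870) - 1*(-1/175)) = 1/(sqrt(18870) + 1/175) = 1/(1/175 + sqrt(18870))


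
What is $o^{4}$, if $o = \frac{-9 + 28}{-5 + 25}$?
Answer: $\frac{130321}{160000} \approx 0.81451$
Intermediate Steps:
$o = \frac{19}{20} \approx 0.95$
$o^{4} = \left(\frac{19}{20}\right)^{4} = \frac{130321}{160000}$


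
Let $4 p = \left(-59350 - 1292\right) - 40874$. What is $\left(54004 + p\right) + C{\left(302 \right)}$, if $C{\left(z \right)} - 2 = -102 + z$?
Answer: $28827$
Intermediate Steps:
$C{\left(z \right)} = -100 + z$ ($C{\left(z \right)} = 2 + \left(-102 + z\right) = -100 + z$)
$p = -25379$ ($p = \frac{\left(-59350 - 1292\right) - 40874}{4} = \frac{-60642 - 40874}{4} = \frac{1}{4} \left(-101516\right) = -25379$)
$\left(54004 + p\right) + C{\left(302 \right)} = \left(54004 - 25379\right) + \left(-100 + 302\right) = 28625 + 202 = 28827$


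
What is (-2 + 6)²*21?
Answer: 336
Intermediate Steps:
(-2 + 6)²*21 = 4²*21 = 16*21 = 336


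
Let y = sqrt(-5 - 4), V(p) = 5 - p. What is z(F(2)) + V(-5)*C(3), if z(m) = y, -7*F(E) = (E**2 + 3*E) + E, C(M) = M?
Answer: 30 + 3*I ≈ 30.0 + 3.0*I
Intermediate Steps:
F(E) = -4*E/7 - E**2/7 (F(E) = -((E**2 + 3*E) + E)/7 = -(E**2 + 4*E)/7 = -4*E/7 - E**2/7)
y = 3*I (y = sqrt(-9) = 3*I ≈ 3.0*I)
z(m) = 3*I
z(F(2)) + V(-5)*C(3) = 3*I + (5 - 1*(-5))*3 = 3*I + (5 + 5)*3 = 3*I + 10*3 = 3*I + 30 = 30 + 3*I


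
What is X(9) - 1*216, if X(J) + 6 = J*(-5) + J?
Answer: -258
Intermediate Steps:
X(J) = -6 - 4*J (X(J) = -6 + (J*(-5) + J) = -6 + (-5*J + J) = -6 - 4*J)
X(9) - 1*216 = (-6 - 4*9) - 1*216 = (-6 - 36) - 216 = -42 - 216 = -258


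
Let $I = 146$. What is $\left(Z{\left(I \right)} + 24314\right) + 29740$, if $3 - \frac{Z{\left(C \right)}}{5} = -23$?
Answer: $54184$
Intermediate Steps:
$Z{\left(C \right)} = 130$ ($Z{\left(C \right)} = 15 - -115 = 15 + 115 = 130$)
$\left(Z{\left(I \right)} + 24314\right) + 29740 = \left(130 + 24314\right) + 29740 = 24444 + 29740 = 54184$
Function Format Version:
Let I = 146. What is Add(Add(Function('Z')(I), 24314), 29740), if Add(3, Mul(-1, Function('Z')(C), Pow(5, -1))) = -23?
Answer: 54184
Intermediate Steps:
Function('Z')(C) = 130 (Function('Z')(C) = Add(15, Mul(-5, -23)) = Add(15, 115) = 130)
Add(Add(Function('Z')(I), 24314), 29740) = Add(Add(130, 24314), 29740) = Add(24444, 29740) = 54184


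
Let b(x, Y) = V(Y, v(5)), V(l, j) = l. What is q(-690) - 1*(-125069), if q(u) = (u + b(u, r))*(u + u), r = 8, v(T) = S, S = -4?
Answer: 1066229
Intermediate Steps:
v(T) = -4
b(x, Y) = Y
q(u) = 2*u*(8 + u) (q(u) = (u + 8)*(u + u) = (8 + u)*(2*u) = 2*u*(8 + u))
q(-690) - 1*(-125069) = 2*(-690)*(8 - 690) - 1*(-125069) = 2*(-690)*(-682) + 125069 = 941160 + 125069 = 1066229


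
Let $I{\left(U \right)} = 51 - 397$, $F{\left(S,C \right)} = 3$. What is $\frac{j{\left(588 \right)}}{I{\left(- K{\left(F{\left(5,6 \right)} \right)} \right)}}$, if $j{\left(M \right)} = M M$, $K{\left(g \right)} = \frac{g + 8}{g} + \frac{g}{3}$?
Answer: $- \frac{172872}{173} \approx -999.26$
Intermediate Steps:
$K{\left(g \right)} = \frac{g}{3} + \frac{8 + g}{g}$ ($K{\left(g \right)} = \frac{8 + g}{g} + g \frac{1}{3} = \frac{8 + g}{g} + \frac{g}{3} = \frac{g}{3} + \frac{8 + g}{g}$)
$I{\left(U \right)} = -346$ ($I{\left(U \right)} = 51 - 397 = -346$)
$j{\left(M \right)} = M^{2}$
$\frac{j{\left(588 \right)}}{I{\left(- K{\left(F{\left(5,6 \right)} \right)} \right)}} = \frac{588^{2}}{-346} = 345744 \left(- \frac{1}{346}\right) = - \frac{172872}{173}$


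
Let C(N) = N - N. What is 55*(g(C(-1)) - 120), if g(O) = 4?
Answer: -6380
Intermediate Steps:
C(N) = 0
55*(g(C(-1)) - 120) = 55*(4 - 120) = 55*(-116) = -6380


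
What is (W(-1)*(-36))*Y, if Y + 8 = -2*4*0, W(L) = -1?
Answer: -288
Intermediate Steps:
Y = -8 (Y = -8 - 2*4*0 = -8 - 8*0 = -8 + 0 = -8)
(W(-1)*(-36))*Y = -1*(-36)*(-8) = 36*(-8) = -288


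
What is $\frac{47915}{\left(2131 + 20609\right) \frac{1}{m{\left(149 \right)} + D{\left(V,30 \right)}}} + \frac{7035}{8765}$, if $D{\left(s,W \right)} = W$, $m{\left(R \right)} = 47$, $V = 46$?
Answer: $\frac{1299921959}{7972644} \approx 163.05$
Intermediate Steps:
$\frac{47915}{\left(2131 + 20609\right) \frac{1}{m{\left(149 \right)} + D{\left(V,30 \right)}}} + \frac{7035}{8765} = \frac{47915}{\left(2131 + 20609\right) \frac{1}{47 + 30}} + \frac{7035}{8765} = \frac{47915}{22740 \cdot \frac{1}{77}} + 7035 \cdot \frac{1}{8765} = \frac{47915}{22740 \cdot \frac{1}{77}} + \frac{1407}{1753} = \frac{47915}{\frac{22740}{77}} + \frac{1407}{1753} = 47915 \cdot \frac{77}{22740} + \frac{1407}{1753} = \frac{737891}{4548} + \frac{1407}{1753} = \frac{1299921959}{7972644}$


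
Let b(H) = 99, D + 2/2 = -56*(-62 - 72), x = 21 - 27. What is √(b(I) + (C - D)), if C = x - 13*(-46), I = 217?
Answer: 2*I*√1703 ≈ 82.535*I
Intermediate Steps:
x = -6
D = 7503 (D = -1 - 56*(-62 - 72) = -1 - 56*(-134) = -1 + 7504 = 7503)
C = 592 (C = -6 - 13*(-46) = -6 + 598 = 592)
√(b(I) + (C - D)) = √(99 + (592 - 1*7503)) = √(99 + (592 - 7503)) = √(99 - 6911) = √(-6812) = 2*I*√1703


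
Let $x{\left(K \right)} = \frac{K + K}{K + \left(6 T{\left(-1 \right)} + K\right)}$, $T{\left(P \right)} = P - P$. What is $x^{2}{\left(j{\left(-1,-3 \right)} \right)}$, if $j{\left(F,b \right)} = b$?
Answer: $1$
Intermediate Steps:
$T{\left(P \right)} = 0$
$x{\left(K \right)} = 1$ ($x{\left(K \right)} = \frac{K + K}{K + \left(6 \cdot 0 + K\right)} = \frac{2 K}{K + \left(0 + K\right)} = \frac{2 K}{K + K} = \frac{2 K}{2 K} = 2 K \frac{1}{2 K} = 1$)
$x^{2}{\left(j{\left(-1,-3 \right)} \right)} = 1^{2} = 1$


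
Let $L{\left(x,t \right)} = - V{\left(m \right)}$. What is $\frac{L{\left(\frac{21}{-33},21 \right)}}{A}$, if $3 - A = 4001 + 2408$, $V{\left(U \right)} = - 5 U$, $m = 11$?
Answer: $- \frac{55}{6406} \approx -0.0085857$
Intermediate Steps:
$L{\left(x,t \right)} = 55$ ($L{\left(x,t \right)} = - \left(-5\right) 11 = \left(-1\right) \left(-55\right) = 55$)
$A = -6406$ ($A = 3 - \left(4001 + 2408\right) = 3 - 6409 = -6406$)
$\frac{L{\left(\frac{21}{-33},21 \right)}}{A} = \frac{55}{-6406} = 55 \left(- \frac{1}{6406}\right) = - \frac{55}{6406}$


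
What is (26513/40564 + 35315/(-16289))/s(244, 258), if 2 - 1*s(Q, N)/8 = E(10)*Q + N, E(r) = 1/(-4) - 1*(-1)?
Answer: 142949629/331506207136 ≈ 0.00043121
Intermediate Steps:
E(r) = 3/4 (E(r) = -1/4 + 1 = 3/4)
s(Q, N) = 16 - 8*N - 6*Q (s(Q, N) = 16 - 8*(3*Q/4 + N) = 16 - 8*(N + 3*Q/4) = 16 + (-8*N - 6*Q) = 16 - 8*N - 6*Q)
(26513/40564 + 35315/(-16289))/s(244, 258) = (26513/40564 + 35315/(-16289))/(16 - 8*258 - 6*244) = (26513*(1/40564) + 35315*(-1/16289))/(16 - 2064 - 1464) = (26513/40564 - 5045/2327)/(-3512) = -142949629/94392428*(-1/3512) = 142949629/331506207136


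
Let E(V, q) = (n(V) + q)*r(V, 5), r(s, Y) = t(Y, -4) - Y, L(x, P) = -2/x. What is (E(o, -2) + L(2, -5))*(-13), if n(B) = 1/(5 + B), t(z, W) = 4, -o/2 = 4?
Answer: -52/3 ≈ -17.333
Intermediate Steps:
o = -8 (o = -2*4 = -8)
r(s, Y) = 4 - Y
E(V, q) = -q - 1/(5 + V) (E(V, q) = (1/(5 + V) + q)*(4 - 1*5) = (q + 1/(5 + V))*(4 - 5) = (q + 1/(5 + V))*(-1) = -q - 1/(5 + V))
(E(o, -2) + L(2, -5))*(-13) = ((-1 - 1*(-2)*(5 - 8))/(5 - 8) - 2/2)*(-13) = ((-1 - 1*(-2)*(-3))/(-3) - 2*1/2)*(-13) = (-(-1 - 6)/3 - 1)*(-13) = (-1/3*(-7) - 1)*(-13) = (7/3 - 1)*(-13) = (4/3)*(-13) = -52/3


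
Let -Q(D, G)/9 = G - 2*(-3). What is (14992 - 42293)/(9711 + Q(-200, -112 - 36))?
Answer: -27301/10989 ≈ -2.4844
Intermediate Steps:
Q(D, G) = -54 - 9*G (Q(D, G) = -9*(G - 2*(-3)) = -9*(G + 6) = -9*(6 + G) = -54 - 9*G)
(14992 - 42293)/(9711 + Q(-200, -112 - 36)) = (14992 - 42293)/(9711 + (-54 - 9*(-112 - 36))) = -27301/(9711 + (-54 - 9*(-148))) = -27301/(9711 + (-54 + 1332)) = -27301/(9711 + 1278) = -27301/10989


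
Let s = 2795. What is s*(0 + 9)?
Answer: 25155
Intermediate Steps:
s*(0 + 9) = 2795*(0 + 9) = 2795*9 = 25155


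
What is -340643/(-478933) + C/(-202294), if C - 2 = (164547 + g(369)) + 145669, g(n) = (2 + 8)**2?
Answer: -39855747826/48442636151 ≈ -0.82274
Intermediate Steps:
g(n) = 100 (g(n) = 10**2 = 100)
C = 310318 (C = 2 + ((164547 + 100) + 145669) = 2 + (164647 + 145669) = 2 + 310316 = 310318)
-340643/(-478933) + C/(-202294) = -340643/(-478933) + 310318/(-202294) = -340643*(-1/478933) + 310318*(-1/202294) = 340643/478933 - 155159/101147 = -39855747826/48442636151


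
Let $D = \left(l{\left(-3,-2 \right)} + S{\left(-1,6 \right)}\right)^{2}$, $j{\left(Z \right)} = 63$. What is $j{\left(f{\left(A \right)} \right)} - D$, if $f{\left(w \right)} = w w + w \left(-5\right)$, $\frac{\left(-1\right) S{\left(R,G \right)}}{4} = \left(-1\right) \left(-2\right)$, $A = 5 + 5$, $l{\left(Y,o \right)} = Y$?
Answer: $-58$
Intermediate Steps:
$A = 10$
$S{\left(R,G \right)} = -8$ ($S{\left(R,G \right)} = - 4 \left(\left(-1\right) \left(-2\right)\right) = \left(-4\right) 2 = -8$)
$f{\left(w \right)} = w^{2} - 5 w$
$D = 121$ ($D = \left(-3 - 8\right)^{2} = \left(-11\right)^{2} = 121$)
$j{\left(f{\left(A \right)} \right)} - D = 63 - 121 = -58$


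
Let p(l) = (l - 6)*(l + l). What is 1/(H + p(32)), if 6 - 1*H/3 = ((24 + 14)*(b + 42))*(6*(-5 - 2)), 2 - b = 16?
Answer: 1/135746 ≈ 7.3667e-6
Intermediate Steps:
b = -14 (b = 2 - 1*16 = 2 - 16 = -14)
p(l) = 2*l*(-6 + l) (p(l) = (-6 + l)*(2*l) = 2*l*(-6 + l))
H = 134082 (H = 18 - 3*(24 + 14)*(-14 + 42)*6*(-5 - 2) = 18 - 3*38*28*6*(-7) = 18 - 3192*(-42) = 18 - 3*(-44688) = 18 + 134064 = 134082)
1/(H + p(32)) = 1/(134082 + 2*32*(-6 + 32)) = 1/(134082 + 2*32*26) = 1/(134082 + 1664) = 1/135746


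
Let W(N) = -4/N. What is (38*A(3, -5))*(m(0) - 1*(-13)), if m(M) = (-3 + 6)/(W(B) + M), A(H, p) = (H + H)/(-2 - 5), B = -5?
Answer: -3819/7 ≈ -545.57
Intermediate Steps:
A(H, p) = -2*H/7 (A(H, p) = (2*H)/(-7) = (2*H)*(-⅐) = -2*H/7)
m(M) = 3/(⅘ + M) (m(M) = (-3 + 6)/(-4/(-5) + M) = 3/(-4*(-⅕) + M) = 3/(⅘ + M))
(38*A(3, -5))*(m(0) - 1*(-13)) = (38*(-2/7*3))*(15/(4 + 5*0) - 1*(-13)) = (38*(-6/7))*(15/(4 + 0) + 13) = -228*(15/4 + 13)/7 = -228/7*67/4 = -3819/7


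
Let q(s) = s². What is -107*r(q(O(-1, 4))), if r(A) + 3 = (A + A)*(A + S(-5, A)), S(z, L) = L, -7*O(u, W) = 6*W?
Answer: -141229407/2401 ≈ -58821.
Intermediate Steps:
O(u, W) = -6*W/7
r(A) = -3 + 4*A² (r(A) = -3 + (A + A)*(A + A) = -3 + (2*A)*(2*A) = -3 + 4*A²)
-107*r(q(O(-1, 4))) = -107*(-3 + 4*((-6/7*4)²)²) = -107*(-3 + 4*((-24/7)²)²) = -107*(-3 + 4*(576/49)²) = -107*(-3 + 4*(331776/2401)) = -107*(-3 + 1327104/2401) = -107*1319901/2401 = -141229407/2401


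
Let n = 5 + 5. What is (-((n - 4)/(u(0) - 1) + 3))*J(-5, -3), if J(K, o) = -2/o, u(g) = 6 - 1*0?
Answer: -14/5 ≈ -2.8000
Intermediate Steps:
n = 10
u(g) = 6 (u(g) = 6 + 0 = 6)
(-((n - 4)/(u(0) - 1) + 3))*J(-5, -3) = (-((10 - 4)/(6 - 1) + 3))*(-2/(-3)) = (-(6/5 + 3))*(-2*(-⅓)) = -(6*(⅕) + 3)*(⅔) = -(6/5 + 3)*(⅔) = -1*21/5*(⅔) = -21/5*⅔ = -14/5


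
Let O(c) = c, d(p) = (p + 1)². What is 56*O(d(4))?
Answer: 1400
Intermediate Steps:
d(p) = (1 + p)²
56*O(d(4)) = 56*(1 + 4)² = 56*5² = 56*25 = 1400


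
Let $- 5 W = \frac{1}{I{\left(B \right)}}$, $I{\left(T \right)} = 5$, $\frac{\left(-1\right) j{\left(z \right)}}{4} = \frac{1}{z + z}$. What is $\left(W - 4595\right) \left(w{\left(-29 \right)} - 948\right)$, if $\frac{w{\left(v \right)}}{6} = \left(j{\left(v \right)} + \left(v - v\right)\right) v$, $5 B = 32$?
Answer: $\frac{22056192}{5} \approx 4.4112 \cdot 10^{6}$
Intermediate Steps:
$B = \frac{32}{5}$ ($B = \frac{1}{5} \cdot 32 = \frac{32}{5} \approx 6.4$)
$j{\left(z \right)} = - \frac{2}{z}$ ($j{\left(z \right)} = - \frac{4}{z + z} = - \frac{4}{2 z} = - 4 \frac{1}{2 z} = - \frac{2}{z}$)
$w{\left(v \right)} = -12$ ($w{\left(v \right)} = 6 \left(- \frac{2}{v} + \left(v - v\right)\right) v = 6 \left(- \frac{2}{v} + 0\right) v = 6 - \frac{2}{v} v = 6 \left(-2\right) = -12$)
$W = - \frac{1}{25}$ ($W = - \frac{1}{5 \cdot 5} = \left(- \frac{1}{5}\right) \frac{1}{5} = - \frac{1}{25} \approx -0.04$)
$\left(W - 4595\right) \left(w{\left(-29 \right)} - 948\right) = \left(- \frac{1}{25} - 4595\right) \left(-12 - 948\right) = \left(- \frac{114876}{25}\right) \left(-960\right) = \frac{22056192}{5}$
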